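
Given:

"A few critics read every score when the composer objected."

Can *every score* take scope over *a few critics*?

The adjunct island is irrelevant here — *every score* and *a few critics* are both in the matrix clause.
With no island boundary between them, the object can take inverse scope over the subject via ordinary QR within the clause.

Yes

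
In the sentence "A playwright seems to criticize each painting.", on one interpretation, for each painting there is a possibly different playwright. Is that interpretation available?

Yes

This is the *each painting* > *a playwright* reading.
Infinitival complements of raising predicates do not block QR; *each painting* and *a playwright* are effectively clausemates.
Clause-internal QR can adjoin the lower DP above the subject, yielding the inverse reading.
So *each painting* > *a playwright* is among the available readings.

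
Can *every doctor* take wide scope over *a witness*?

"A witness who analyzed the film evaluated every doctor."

The RC *who analyzed the film* is an island, but *every doctor* is not inside it — it is the matrix object, a clausemate of *a witness*.
Since no island is crossed, the inverse ordering is licensed alongside surface scope.
Both orderings are possible: *a witness* > *every doctor* and *every doctor* > *a witness*.

Yes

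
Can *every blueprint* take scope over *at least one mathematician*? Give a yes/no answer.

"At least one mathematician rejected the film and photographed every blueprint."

The DP *every blueprint* is contained in one conjunct of the coordinate structure (*photographed every blueprint*).
Asymmetric QR out of one conjunct violates the Coordinate Structure Constraint.
Hence only narrow scope for *every blueprint* (under *at least one mathematician*) survives.
(Only the surface reading survives: one fixed mathematician with respect to all the relevant blueprints.)

No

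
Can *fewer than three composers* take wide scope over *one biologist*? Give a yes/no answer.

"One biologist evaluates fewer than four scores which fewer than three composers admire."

No

Structurally, *fewer than three composers* is inside the relative clause *which fewer than three composers admire* modifying *fewer than four scores*.
A relative clause is a scope island — quantifier raising cannot cross its boundary.
*fewer than three composers* > *one biologist* would require crossing that boundary, which is illicit.
(Only the surface reading survives: one fixed biologist with respect to all the relevant composers.)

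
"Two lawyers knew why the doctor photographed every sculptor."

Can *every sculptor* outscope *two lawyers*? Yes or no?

No

*every sculptor* occurs within the embedded question *why the doctor photographed every sculptor*.
QR across an interrogative CP boundary is ruled out as a wh-island violation.
There is no licit LF on which *every sculptor* c-commands *two lawyers*.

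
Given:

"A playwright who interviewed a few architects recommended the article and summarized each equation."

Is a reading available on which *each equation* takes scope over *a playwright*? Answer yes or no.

*each equation* is embedded in one conjunct of the coordinate structure (*summarized each equation*).
Asymmetric QR out of one conjunct violates the Coordinate Structure Constraint.
Hence only narrow scope for *each equation* (under *a playwright*) survives.

No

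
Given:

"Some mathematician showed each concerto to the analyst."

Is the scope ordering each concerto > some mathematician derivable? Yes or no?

Both DPs are arguments of the same predicate; there is no clause or island boundary between them.
No island intervenes, so both surface and inverse scope are derivable.

Yes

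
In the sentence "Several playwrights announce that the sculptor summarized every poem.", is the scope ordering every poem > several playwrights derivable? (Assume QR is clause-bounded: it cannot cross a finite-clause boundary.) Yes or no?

No

*every poem* sits inside the finite complement clause *that the sculptor summarized every poem*.
With QR restricted to its own tensed clause, the embedded quantifier cannot reach a matrix scope position.
So *every poem* cannot raise high enough to outscope *several playwrights*; only the surface ordering *several playwrights* > *every poem* is available.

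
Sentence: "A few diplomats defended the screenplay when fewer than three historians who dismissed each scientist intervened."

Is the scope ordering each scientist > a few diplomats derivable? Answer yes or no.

No

*each scientist* occurs within the relative clause *who dismissed each scientist*, which is itself inside the adjunct *when fewer than three historians who dismissed each scientist intervened*.
Nested islands: the RC island is itself inside an adjunct island, so wide scope is doubly excluded.
The inverse ordering *each scientist* > *a few diplomats* is therefore underivable.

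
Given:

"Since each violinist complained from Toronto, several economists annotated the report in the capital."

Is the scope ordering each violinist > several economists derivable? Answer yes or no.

No

*each violinist* is embedded in the adjunct clause *since each violinist complained from Toronto*.
Adjuncts are opaque for quantifier raising; a quantifier in an adjunct stays inside it.
So *each violinist* cannot raise to a position above *several economists*.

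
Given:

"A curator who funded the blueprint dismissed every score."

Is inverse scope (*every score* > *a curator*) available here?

The relative clause *who funded the blueprint* modifies *a curator*, but *every score* is not inside that relative clause — it is an argument of the matrix verb.
Ordinary QR to a clause-peripheral position gives the wide-scope LF for the lower DP.

Yes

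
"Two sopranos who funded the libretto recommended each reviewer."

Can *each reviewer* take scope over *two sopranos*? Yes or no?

Yes

The RC *who funded the libretto* is an island, but *each reviewer* is not inside it — it is the matrix object, a clausemate of *two sopranos*.
Clause-internal QR can adjoin the lower DP above the subject, yielding the inverse reading.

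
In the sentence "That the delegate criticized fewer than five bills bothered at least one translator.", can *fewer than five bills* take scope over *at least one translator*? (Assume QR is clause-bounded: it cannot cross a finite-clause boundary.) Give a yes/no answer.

No

*fewer than five bills* is embedded in the sentential subject *that the delegate criticized fewer than five bills*.
The subject-island constraint blocks QR out of a clausal subject.
*fewer than five bills* is confined to the island and cannot take scope over *at least one translator*.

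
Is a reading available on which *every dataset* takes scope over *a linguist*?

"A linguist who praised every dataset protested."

*every dataset* is embedded in the relative clause *who praised every dataset*.
The relative clause forms an island for QR, so the quantifier is confined to the head noun's restrictor.
*every dataset* > *a linguist* would require crossing that boundary, which is illicit.

No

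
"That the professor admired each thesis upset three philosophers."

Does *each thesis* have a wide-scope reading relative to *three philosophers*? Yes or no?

No

*each thesis* sits inside the sentential subject *that the professor admired each thesis*.
The Sentential Subject Constraint rules out raising the quantifier out of the that-clause subject.
There is no licit LF on which *each thesis* c-commands *three philosophers*.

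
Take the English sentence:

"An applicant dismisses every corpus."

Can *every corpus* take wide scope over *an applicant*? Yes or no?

Yes

Both DPs are arguments of the same predicate; there is no clause or island boundary between them.
Clause-internal QR can adjoin the lower DP above the subject, yielding the inverse reading.
Both orderings are possible: *an applicant* > *every corpus* and *every corpus* > *an applicant*.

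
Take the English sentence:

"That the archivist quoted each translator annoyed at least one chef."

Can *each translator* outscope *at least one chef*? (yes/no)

Structurally, *each translator* is inside the sentential subject *that the archivist quoted each translator*.
Subjects — clausal subjects included — are islands for extraction, and QR is no exception.
The ordering *each translator* > *at least one chef* is therefore underivable.

No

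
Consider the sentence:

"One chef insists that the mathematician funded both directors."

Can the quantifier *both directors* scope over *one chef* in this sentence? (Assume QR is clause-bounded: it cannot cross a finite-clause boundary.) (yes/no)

No

*both directors* occurs within the finite complement clause *that the mathematician funded both directors*.
QR is clause-bounded, so the finite complement is a scope island for the embedded quantifier.
So *both directors* cannot raise to a position above *one chef*.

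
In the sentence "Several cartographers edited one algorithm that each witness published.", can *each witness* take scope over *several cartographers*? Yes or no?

No

Structurally, *each witness* is inside the relative clause *that each witness published* modifying *one algorithm*.
Quantifiers inside a relative clause are trapped there; the RC boundary blocks QR.
So *each witness* cannot raise high enough to outscope *several cartographers*; only the surface ordering *several cartographers* > *each witness* is available.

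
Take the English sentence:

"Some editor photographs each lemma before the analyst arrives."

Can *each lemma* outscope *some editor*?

Yes

The adjunct island is irrelevant here — *each lemma* and *some editor* are both in the matrix clause.
No island intervenes, so both surface and inverse scope are derivable.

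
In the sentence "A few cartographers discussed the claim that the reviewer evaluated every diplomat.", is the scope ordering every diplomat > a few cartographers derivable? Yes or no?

*every diplomat* sits inside the complex NP *the claim that the reviewer evaluated every diplomat*.
A that-clause complement to a noun is an island; QR cannot cross the NP boundary.
*every diplomat* is confined to the island and cannot take scope over *a few cartographers*.

No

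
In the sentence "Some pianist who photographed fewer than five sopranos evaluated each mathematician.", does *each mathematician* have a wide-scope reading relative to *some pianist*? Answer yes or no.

The RC *who photographed fewer than five sopranos* is an island, but *each mathematician* is not inside it — it is the matrix object, a clausemate of *some pianist*.
Nothing blocks QR of the lower DP to a position above the higher one, so inverse scope is available.
So *each mathematician* > *some pianist* is among the available readings.

Yes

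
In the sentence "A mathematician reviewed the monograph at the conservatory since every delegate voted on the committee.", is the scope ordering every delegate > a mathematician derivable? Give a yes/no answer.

No

The DP *every delegate* is contained in the adjunct clause *since every delegate voted on the committee*.
Scope out of an adjunct clause is unavailable: QR respects the adjunct-island constraint.
So *every delegate* cannot raise to a position above *a mathematician*.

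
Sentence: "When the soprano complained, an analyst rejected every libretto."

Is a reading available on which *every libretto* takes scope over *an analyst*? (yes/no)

Yes

The adjunct clause does not contain *every libretto*, which is the matrix object.
Clause-internal QR can adjoin the lower DP above the subject, yielding the inverse reading.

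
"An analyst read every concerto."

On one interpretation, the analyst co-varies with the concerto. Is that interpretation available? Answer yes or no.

Yes

The described interpretation is the *every concerto* > *an analyst* scoping.
*an analyst* and *every concerto* are co-arguments of the matrix verb, with nothing but a clause-internal boundary between them.
QR within a single clause is free, so the lower quantifier may take scope over the higher one.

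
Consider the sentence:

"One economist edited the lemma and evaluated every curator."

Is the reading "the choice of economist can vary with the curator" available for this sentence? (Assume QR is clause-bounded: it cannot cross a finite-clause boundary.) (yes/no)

No

The paraphrase describes the scope ordering *every curator* > *one economist*.
The DP *every curator* is contained in one conjunct of the coordinate structure (*evaluated every curator*).
QR out of a conjunct would have to apply non-ATB, which the CSC forbids.
*every curator* > *one economist* would require crossing that boundary, which is illicit.
(Only the surface reading survives: one fixed economist with respect to all the relevant curators.)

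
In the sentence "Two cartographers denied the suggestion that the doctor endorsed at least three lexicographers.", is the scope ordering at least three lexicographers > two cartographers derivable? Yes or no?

No

*at least three lexicographers* is embedded in the complex NP *the suggestion that the doctor endorsed at least three lexicographers*.
Since the clause is the complement of a nominal head, the CNPC blocks scope extraction.
So *at least three lexicographers* cannot raise high enough to outscope *two cartographers*; only the surface ordering *two cartographers* > *at least three lexicographers* is available.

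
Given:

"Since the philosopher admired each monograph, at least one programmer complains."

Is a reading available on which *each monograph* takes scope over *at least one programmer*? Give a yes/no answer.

No

*each monograph* sits inside the adjunct clause *since the philosopher admired each monograph*.
Adjuncts are opaque for quantifier raising; a quantifier in an adjunct stays inside it.
*each monograph* > *at least one programmer* would require crossing that boundary, which is illicit.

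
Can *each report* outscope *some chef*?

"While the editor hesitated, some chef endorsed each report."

*each report* is a matrix argument; the adjunct is an island but the target quantifier is outside it.
QR within a single clause is free, so the lower quantifier may take scope over the higher one.

Yes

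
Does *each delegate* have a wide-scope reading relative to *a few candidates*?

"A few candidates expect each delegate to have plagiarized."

Yes

*each delegate* is the subject of an ECM infinitive — the infinitival complement of an ECM verb is not a scope island, so *each delegate* can raise into the matrix clause.
Clause-internal QR can adjoin the lower DP above the subject, yielding the inverse reading.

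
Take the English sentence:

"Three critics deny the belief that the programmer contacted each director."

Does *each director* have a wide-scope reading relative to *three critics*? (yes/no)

The DP *each director* is contained in the complex NP *the belief that the programmer contacted each director*.
A that-clause complement to a noun is an island; QR cannot cross the NP boundary.
So the wide-scope reading for *each director* is blocked.

No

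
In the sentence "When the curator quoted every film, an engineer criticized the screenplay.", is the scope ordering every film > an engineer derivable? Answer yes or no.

No

*every film* is embedded in the adjunct clause *when the curator quoted every film*.
Adverbial clauses are not L-marked, so they are barriers for QR — the quantifier cannot escape the adjunct.
So *every film* cannot raise to a position above *an engineer*.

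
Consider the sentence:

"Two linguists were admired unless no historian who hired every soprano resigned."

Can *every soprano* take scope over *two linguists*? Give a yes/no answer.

No

The DP *every soprano* is contained in the relative clause *who hired every soprano*, which is itself inside the adjunct *unless no historian who hired every soprano resigned*.
Both the relative clause and the enclosing adjunct are scope islands; QR cannot cross either.
So the wide-scope reading for *every soprano* is blocked.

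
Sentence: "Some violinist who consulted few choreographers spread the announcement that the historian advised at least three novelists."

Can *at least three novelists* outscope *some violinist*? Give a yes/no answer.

No

*at least three novelists* occurs within the complex NP *the announcement that the historian advised at least three novelists*.
Since the clause is the complement of a nominal head, the CNPC blocks scope extraction.
*at least three novelists* is confined to the island and cannot take scope over *some violinist*.
(Only the surface reading survives: one fixed violinist with respect to all the relevant novelists.)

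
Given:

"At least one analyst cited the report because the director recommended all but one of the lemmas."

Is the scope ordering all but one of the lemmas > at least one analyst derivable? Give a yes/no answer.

The DP *all but one of the lemmas* is contained in the adjunct clause *because the director recommended all but one of the lemmas*.
Adjunct clauses are scope islands: a quantifier inside an adjunct cannot raise into the matrix clause.
So *all but one of the lemmas* cannot raise to a position above *at least one analyst*.

No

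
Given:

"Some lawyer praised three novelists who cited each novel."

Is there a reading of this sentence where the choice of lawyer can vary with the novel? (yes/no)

No

The described interpretation is the *each novel* > *some lawyer* scoping.
Structurally, *each novel* is inside the relative clause *who cited each novel* modifying *three novelists*.
Quantifiers inside a relative clause are trapped there; the RC boundary blocks QR.
So *each novel* cannot raise high enough to outscope *some lawyer*; only the surface ordering *some lawyer* > *each novel* is available.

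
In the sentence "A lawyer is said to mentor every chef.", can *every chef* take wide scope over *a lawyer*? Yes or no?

*every chef* is inside a raising infinitive, which is transparent to QR (no CP barrier), so it behaves as a matrix argument.
QR within a single clause is free, so the lower quantifier may take scope over the higher one.

Yes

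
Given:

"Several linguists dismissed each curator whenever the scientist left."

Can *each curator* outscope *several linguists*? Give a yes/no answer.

Yes

The adjunct clause does not contain *each curator*, which is the matrix object.
Nothing blocks QR of the lower DP to a position above the higher one, so inverse scope is available.
So *each curator* > *several linguists* is among the available readings.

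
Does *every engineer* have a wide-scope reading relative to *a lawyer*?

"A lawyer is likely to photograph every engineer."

Yes

Raising constructions are monoclausal for scope purposes; *every engineer* is not separated from *a lawyer* by any island.
QR within a single clause is free, so the lower quantifier may take scope over the higher one.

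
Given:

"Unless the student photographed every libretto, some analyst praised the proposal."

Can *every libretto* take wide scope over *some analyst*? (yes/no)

*every libretto* is embedded in the adjunct clause *unless the student photographed every libretto*.
Since the clause is an adjunct (not a complement), the Adjunct Condition blocks QR across its edge.
So the wide-scope reading for *every libretto* is blocked.

No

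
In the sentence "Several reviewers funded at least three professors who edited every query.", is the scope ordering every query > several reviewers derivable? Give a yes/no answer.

*every query* sits inside the relative clause *who edited every query* modifying *at least three professors*.
Relative clauses are scope islands: a quantifier cannot QR out of a relative clause to take scope in the matrix clause.
The inverse ordering *every query* > *several reviewers* is therefore underivable.

No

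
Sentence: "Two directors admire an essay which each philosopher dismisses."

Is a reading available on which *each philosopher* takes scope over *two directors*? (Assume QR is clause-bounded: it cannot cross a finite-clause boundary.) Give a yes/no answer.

Structurally, *each philosopher* is inside the relative clause *which each philosopher dismisses* modifying *an essay*.
Relative clauses block scope extraction: QR cannot target a position outside the modified NP.
The inverse ordering *each philosopher* > *two directors* is therefore underivable.

No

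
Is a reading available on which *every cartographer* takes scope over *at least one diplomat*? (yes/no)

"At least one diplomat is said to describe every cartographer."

Yes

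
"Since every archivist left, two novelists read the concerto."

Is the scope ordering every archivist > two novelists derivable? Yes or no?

The DP *every archivist* is contained in the adjunct clause *since every archivist left*.
Adverbial clauses are not L-marked, so they are barriers for QR — the quantifier cannot escape the adjunct.
*every archivist* is confined to the island and cannot take scope over *two novelists*.

No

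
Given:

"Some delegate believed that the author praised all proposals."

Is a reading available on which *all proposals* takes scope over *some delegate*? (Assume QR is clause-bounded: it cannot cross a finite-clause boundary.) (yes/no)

*all proposals* is embedded in the finite complement clause *that the author praised all proposals*.
Finite CP is the ceiling for QR here, by assumption.
*all proposals* > *some delegate* would require crossing that boundary, which is illicit.
(Only the surface reading survives: one fixed delegate with respect to all the relevant proposals.)

No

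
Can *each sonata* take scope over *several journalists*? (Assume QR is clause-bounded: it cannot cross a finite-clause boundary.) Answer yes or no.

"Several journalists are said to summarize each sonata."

Yes

Raising constructions are monoclausal for scope purposes; *each sonata* is not separated from *several journalists* by any island.
Clause-internal QR can adjoin the lower DP above the subject, yielding the inverse reading.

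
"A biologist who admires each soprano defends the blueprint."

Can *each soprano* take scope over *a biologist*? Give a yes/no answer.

No

*each soprano* is embedded in the relative clause *who admires each soprano*.
A relative clause is a scope island — quantifier raising cannot cross its boundary.
Hence only narrow scope for *each soprano* (under *a biologist*) survives.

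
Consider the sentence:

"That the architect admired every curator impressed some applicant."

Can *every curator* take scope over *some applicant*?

No

*every curator* sits inside the sentential subject *that the architect admired every curator*.
The Sentential Subject Constraint rules out raising the quantifier out of the that-clause subject.
So the wide-scope reading for *every curator* is blocked.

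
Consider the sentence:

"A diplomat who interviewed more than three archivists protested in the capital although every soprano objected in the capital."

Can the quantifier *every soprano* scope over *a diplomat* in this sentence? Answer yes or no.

No

*every soprano* sits inside the adjunct clause *although every soprano objected in the capital*.
Adjunct clauses are scope islands: a quantifier inside an adjunct cannot raise into the matrix clause.
*every soprano* is confined to the island and cannot take scope over *a diplomat*.
(Only the surface reading survives: one fixed diplomat with respect to all the relevant sopranos.)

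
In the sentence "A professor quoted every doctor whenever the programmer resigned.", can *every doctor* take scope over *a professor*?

The adjunct clause does not contain *every doctor*, which is the matrix object.
Nothing blocks QR of the lower DP to a position above the higher one, so inverse scope is available.
Both orderings are possible: *a professor* > *every doctor* and *every doctor* > *a professor*.

Yes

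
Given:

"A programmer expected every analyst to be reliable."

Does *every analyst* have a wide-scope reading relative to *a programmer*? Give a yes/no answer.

Yes

This is an ECM construction: *every analyst* is the infinitival subject, Case-marked by the matrix verb, and the infinitive is transparent for QR.
Nothing blocks QR of the lower DP to a position above the higher one, so inverse scope is available.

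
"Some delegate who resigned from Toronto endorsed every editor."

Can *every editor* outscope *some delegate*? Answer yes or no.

Although the sentence contains a relative clause (*who resigned from Toronto*), *every editor* is outside it, in the matrix VP.
With no island boundary between them, the object can take inverse scope over the subject via ordinary QR within the clause.

Yes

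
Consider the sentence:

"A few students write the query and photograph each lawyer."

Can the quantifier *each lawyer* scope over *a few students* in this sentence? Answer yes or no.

*each lawyer* sits inside one conjunct of the coordinate structure (*photograph each lawyer*).
A quantifier cannot raise out of one conjunct of a coordination across the whole coordinate structure — the CSC applies to QR.
*each lawyer* is confined to the island and cannot take scope over *a few students*.

No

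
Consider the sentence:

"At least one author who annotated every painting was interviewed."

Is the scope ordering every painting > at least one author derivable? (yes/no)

No

The DP *every painting* is contained in the relative clause *who annotated every painting*.
The relative clause forms an island for QR, so the quantifier is confined to the head noun's restrictor.
*every painting* > *at least one author* would require crossing that boundary, which is illicit.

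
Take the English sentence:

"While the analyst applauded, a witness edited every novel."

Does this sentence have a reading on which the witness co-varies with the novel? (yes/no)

Yes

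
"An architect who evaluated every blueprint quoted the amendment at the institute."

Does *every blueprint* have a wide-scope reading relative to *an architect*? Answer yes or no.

No

*every blueprint* sits inside the relative clause *who evaluated every blueprint*.
Quantifiers inside a relative clause are trapped there; the RC boundary blocks QR.
*every blueprint* is confined to the island and cannot take scope over *an architect*.
(Only the surface reading survives: one fixed architect with respect to all the relevant blueprints.)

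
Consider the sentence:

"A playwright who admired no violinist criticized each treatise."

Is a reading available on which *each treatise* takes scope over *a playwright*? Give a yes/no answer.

Yes

*each treatise* is a matrix argument; only *a playwright* is modified by the relative clause *who admired no violinist*, so the RC island is irrelevant to the target quantifier.
No island intervenes, so both surface and inverse scope are derivable.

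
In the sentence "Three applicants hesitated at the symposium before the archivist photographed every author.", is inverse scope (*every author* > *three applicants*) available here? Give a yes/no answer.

No

The target quantifier *every author* is part of the adjunct clause *before the archivist photographed every author*.
The adjunct-island constraint bars QR out of an adverbial clause.
*every author* is confined to the island and cannot take scope over *three applicants*.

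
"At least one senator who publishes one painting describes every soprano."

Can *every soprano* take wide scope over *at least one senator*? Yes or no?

Yes

*every soprano* is a matrix argument; only *at least one senator* is modified by the relative clause *who publishes one painting*, so the RC island is irrelevant to the target quantifier.
Ordinary QR to a clause-peripheral position gives the wide-scope LF for the lower DP.
So *every soprano* > *at least one senator* is among the available readings.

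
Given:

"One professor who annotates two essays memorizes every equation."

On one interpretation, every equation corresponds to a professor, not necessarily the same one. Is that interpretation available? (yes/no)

Yes

The described interpretation is the *every equation* > *one professor* scoping.
*every equation* is a matrix argument; only *one professor* is modified by the relative clause *who annotates two essays*, so the RC island is irrelevant to the target quantifier.
Since no island is crossed, the inverse ordering is licensed alongside surface scope.
So *every equation* > *one professor* is among the available readings.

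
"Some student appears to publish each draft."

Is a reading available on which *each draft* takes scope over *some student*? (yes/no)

Yes

The matrix predicate is a raising verb, whose infinitival complement is not a scope island — *each draft* can QR into the matrix clause.
QR within a single clause is free, so the lower quantifier may take scope over the higher one.
So *each draft* > *some student* is among the available readings.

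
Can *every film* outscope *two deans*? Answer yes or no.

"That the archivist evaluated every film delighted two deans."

No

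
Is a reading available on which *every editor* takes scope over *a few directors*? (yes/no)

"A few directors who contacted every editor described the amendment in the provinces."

No

Structurally, *every editor* is inside the relative clause *who contacted every editor*.
Quantifiers inside a relative clause are trapped there; the RC boundary blocks QR.
*every editor* > *a few directors* would require crossing that boundary, which is illicit.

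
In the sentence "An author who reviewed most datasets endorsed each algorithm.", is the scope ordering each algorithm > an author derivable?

Yes

Although the sentence contains a relative clause (*who reviewed most datasets*), *each algorithm* is outside it, in the matrix VP.
No island intervenes, so both surface and inverse scope are derivable.
So *each algorithm* > *an author* is among the available readings.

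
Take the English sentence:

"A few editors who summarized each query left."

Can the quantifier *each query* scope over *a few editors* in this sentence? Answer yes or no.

No

*each query* sits inside the relative clause *who summarized each query*.
Relative clauses are scope islands: a quantifier cannot QR out of a relative clause to take scope in the matrix clause.
*each query* is confined to the island and cannot take scope over *a few editors*.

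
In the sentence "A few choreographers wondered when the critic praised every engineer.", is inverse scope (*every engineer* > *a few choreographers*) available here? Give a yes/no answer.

*every engineer* occurs within the embedded question *when the critic praised every engineer*.
Embedded wh-clauses are opaque for QR, so the quantifier stays inside the question.
*every engineer* > *a few choreographers* would require crossing that boundary, which is illicit.

No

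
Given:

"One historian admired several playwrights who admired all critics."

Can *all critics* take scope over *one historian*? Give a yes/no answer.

The DP *all critics* is contained in the relative clause *who admired all critics* modifying *several playwrights*.
Relative clauses are scope islands: a quantifier cannot QR out of a relative clause to take scope in the matrix clause.
*all critics* is confined to the island and cannot take scope over *one historian*.

No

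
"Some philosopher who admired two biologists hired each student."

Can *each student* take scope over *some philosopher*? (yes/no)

*each student* is a matrix argument; only *some philosopher* is modified by the relative clause *who admired two biologists*, so the RC island is irrelevant to the target quantifier.
Ordinary QR to a clause-peripheral position gives the wide-scope LF for the lower DP.
So *each student* > *some philosopher* is among the available readings.

Yes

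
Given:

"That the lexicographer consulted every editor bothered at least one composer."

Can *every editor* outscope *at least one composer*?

*every editor* occurs within the sentential subject *that the lexicographer consulted every editor*.
The Sentential Subject Constraint rules out raising the quantifier out of the that-clause subject.
The ordering *every editor* > *at least one composer* is therefore underivable.

No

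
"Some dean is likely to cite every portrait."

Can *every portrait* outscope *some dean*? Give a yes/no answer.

The matrix predicate is a raising verb, whose infinitival complement is not a scope island — *every portrait* can QR into the matrix clause.
Clause-internal QR can adjoin the lower DP above the subject, yielding the inverse reading.
So *every portrait* > *some dean* is among the available readings.

Yes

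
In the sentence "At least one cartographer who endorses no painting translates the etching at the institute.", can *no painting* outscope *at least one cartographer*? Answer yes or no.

No

*no painting* occurs within the relative clause *who endorses no painting*.
Quantifiers inside a relative clause are trapped there; the RC boundary blocks QR.
*no painting* is confined to the island and cannot take scope over *at least one cartographer*.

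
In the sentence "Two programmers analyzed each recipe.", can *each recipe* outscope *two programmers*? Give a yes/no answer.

Yes

*each recipe* is the matrix object and *two programmers* the matrix subject; the two are clausemates.
Since no island is crossed, the inverse ordering is licensed alongside surface scope.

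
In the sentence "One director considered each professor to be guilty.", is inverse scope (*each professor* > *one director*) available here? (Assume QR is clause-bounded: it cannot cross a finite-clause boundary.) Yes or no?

Yes

*each professor* is an ECM subject; ECM complements are not islands, and the embedded quantifier may take matrix scope.
With no island boundary between them, the object can take inverse scope over the subject via ordinary QR within the clause.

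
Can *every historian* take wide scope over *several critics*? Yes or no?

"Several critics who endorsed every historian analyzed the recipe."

The target quantifier *every historian* is part of the relative clause *who endorsed every historian*.
QR out of a relative clause is ruled out by the relative-clause island constraint.
Hence only narrow scope for *every historian* (under *several critics*) survives.

No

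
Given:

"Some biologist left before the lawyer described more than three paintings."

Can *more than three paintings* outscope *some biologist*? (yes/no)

No

*more than three paintings* sits inside the adjunct clause *before the lawyer described more than three paintings*.
Adverbial clauses are not L-marked, so they are barriers for QR — the quantifier cannot escape the adjunct.
*more than three paintings* > *some biologist* would require crossing that boundary, which is illicit.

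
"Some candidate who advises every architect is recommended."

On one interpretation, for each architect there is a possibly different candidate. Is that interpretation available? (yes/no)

The described interpretation is the *every architect* > *some candidate* scoping.
*every architect* sits inside the relative clause *who advises every architect*.
Quantifiers inside a relative clause are trapped there; the RC boundary blocks QR.
There is no licit LF on which *every architect* c-commands *some candidate*.

No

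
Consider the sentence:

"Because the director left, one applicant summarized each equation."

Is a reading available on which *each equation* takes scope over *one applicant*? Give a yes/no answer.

Yes

The adjunct island is irrelevant here — *each equation* and *one applicant* are both in the matrix clause.
No island intervenes, so both surface and inverse scope are derivable.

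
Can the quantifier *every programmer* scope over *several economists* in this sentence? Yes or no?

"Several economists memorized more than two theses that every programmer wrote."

The DP *every programmer* is contained in the relative clause *that every programmer wrote* modifying *more than two theses*.
Relative clauses block scope extraction: QR cannot target a position outside the modified NP.
There is no licit LF on which *every programmer* c-commands *several economists*.

No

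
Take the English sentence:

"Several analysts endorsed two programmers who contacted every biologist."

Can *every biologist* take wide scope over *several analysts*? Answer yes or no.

*every biologist* sits inside the relative clause *who contacted every biologist* modifying *two programmers*.
A relative clause is a scope island — quantifier raising cannot cross its boundary.
The inverse ordering *every biologist* > *several analysts* is therefore underivable.

No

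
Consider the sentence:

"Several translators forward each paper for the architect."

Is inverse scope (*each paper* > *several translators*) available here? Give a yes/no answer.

Yes

*each paper* and *several translators* are in the same minimal clause.
No island intervenes, so both surface and inverse scope are derivable.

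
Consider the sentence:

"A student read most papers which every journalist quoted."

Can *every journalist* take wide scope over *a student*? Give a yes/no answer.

The DP *every journalist* is contained in the relative clause *which every journalist quoted* modifying *most papers*.
Relative clauses are scope islands: a quantifier cannot QR out of a relative clause to take scope in the matrix clause.
So *every journalist* cannot raise to a position above *a student*.
(Only the surface reading survives: one fixed student with respect to all the relevant journalists.)

No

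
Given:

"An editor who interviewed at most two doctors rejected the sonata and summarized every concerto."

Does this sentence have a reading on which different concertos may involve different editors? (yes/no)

No

The described interpretation is the *every concerto* > *an editor* scoping.
*every concerto* is embedded in one conjunct of the coordinate structure (*summarized every concerto*).
Coordinate structures are islands for non-across-the-board movement, QR included.
There is no licit LF on which *every concerto* c-commands *an editor*.
(Only the surface reading survives: one fixed editor with respect to all the relevant concertos.)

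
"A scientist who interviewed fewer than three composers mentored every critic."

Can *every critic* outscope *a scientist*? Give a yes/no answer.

Yes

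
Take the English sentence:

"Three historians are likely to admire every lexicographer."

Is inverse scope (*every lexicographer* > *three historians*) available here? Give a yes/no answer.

*every lexicographer* is inside a raising infinitive, which is transparent to QR (no CP barrier), so it behaves as a matrix argument.
QR within a single clause is free, so the lower quantifier may take scope over the higher one.

Yes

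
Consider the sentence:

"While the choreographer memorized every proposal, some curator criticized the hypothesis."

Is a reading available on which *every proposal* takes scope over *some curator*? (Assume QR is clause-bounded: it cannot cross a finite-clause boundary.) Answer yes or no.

*every proposal* is embedded in the adjunct clause *while the choreographer memorized every proposal*.
Adverbial clauses are not L-marked, so they are barriers for QR — the quantifier cannot escape the adjunct.
The ordering *every proposal* > *some curator* is therefore underivable.

No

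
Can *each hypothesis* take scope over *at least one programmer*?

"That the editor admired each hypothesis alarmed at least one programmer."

No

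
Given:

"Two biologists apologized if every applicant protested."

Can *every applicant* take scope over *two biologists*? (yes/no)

No

*every applicant* sits inside the adjunct clause *if every applicant protested*.
Adverbial clauses are not L-marked, so they are barriers for QR — the quantifier cannot escape the adjunct.
There is no licit LF on which *every applicant* c-commands *two biologists*.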